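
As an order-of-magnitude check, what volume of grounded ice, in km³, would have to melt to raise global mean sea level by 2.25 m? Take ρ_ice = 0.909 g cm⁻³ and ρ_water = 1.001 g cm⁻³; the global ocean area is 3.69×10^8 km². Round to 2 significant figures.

≈ 9.1×10^5 km³

Required water volume = Δh × A = 2.25 m × 3.69×10^14 m² = 8.302×10^14 m³ = 8.302×10^5 km³.
Ice volume = water volume × ρ_w/ρ_ice = 8.302×10^5 × 1001/909 = 9.1×10^5 km³.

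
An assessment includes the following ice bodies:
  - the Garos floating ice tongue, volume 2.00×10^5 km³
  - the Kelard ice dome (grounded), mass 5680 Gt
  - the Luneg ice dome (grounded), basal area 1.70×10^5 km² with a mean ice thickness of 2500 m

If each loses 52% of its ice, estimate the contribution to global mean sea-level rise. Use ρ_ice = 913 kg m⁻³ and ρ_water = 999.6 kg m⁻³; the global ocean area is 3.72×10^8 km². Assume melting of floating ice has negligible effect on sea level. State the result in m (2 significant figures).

The Garos floating ice tongue is floating and already displaces its own weight of water, so its melt adds essentially nothing to sea level.
Kelard: 0.52 × 5680 Gt = 2.954×10^15 kg; dividing by ρ_w = 999.6 kg m⁻³ gives 2.955×10^12 m³ of water.
Luneg: ice volume = 1.70×10^5 km² × 2500 m = 4.250×10^5 km³; 0.52 × 4.250×10^5 × (913/999.6) = 2.019×10^5 km³ of water.
Total added water ≈ 2.048×10^14 m³ over 3.72×10^14 m² → Δh = 0.551 m.

≈ 0.55 m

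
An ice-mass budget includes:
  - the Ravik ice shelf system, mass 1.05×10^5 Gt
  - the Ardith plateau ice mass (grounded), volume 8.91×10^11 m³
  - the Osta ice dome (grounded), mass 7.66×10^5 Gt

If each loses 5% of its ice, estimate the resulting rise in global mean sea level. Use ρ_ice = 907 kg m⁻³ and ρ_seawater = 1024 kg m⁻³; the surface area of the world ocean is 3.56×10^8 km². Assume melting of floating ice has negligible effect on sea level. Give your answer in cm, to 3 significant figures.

≈ 10.5 cm

The Ravik ice shelf system is floating and already displaces its own weight of water, so its melt adds essentially nothing to sea level.
Ardith: 0.05 × 8.91×10^11 m³ × (907/1024) = 3.946×10^10 m³ of water.
Osta: 0.05 × 7.66×10^5 Gt = 3.830×10^16 kg; dividing by ρ_w = 1024 kg m⁻³ gives 3.740×10^13 m³ of water.
Total added water ≈ 3.744×10^13 m³ over 3.56×10^14 m² → Δh = 0.105 m = 10.5 cm.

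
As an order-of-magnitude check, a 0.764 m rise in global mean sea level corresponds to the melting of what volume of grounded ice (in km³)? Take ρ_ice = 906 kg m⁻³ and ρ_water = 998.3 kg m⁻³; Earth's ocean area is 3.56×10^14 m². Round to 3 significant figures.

Required water volume = Δh × A = 0.764 m × 3.56×10^14 m² = 2.720×10^14 m³ = 2.720×10^5 km³.
Ice volume = water volume × ρ_w/ρ_ice = 2.720×10^5 × 998.3/906 = 3.00×10^5 km³.

≈ 3.00×10^5 km³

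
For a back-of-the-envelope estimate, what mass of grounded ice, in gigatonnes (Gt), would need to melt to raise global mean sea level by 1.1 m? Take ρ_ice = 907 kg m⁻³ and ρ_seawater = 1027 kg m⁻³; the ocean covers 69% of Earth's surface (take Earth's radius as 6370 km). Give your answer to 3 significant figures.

≈ 3.97×10^5 Gt

Required water volume = Δh × A = 1.1 m × 3.52×10^14 m² = 3.870×10^14 m³.
ρ_w = 1027 kg m⁻³, so the mass of water = 3.870×10^14 m³ × 1027 kg m⁻³ = 3.975×10^17 kg = 3.97×10^5 Gt (and the same mass of ice, by conservation).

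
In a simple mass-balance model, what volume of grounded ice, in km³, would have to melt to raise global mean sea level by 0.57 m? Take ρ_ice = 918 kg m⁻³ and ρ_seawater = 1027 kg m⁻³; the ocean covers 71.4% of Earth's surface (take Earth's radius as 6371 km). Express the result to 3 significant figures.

≈ 2.32×10^5 km³

Required water volume = Δh × A = 0.57 m × 3.64×10^14 m² = 2.076×10^14 m³ = 2.076×10^5 km³.
Ice volume = water volume × ρ_w/ρ_ice = 2.076×10^5 × 1027/918 = 2.32×10^5 km³.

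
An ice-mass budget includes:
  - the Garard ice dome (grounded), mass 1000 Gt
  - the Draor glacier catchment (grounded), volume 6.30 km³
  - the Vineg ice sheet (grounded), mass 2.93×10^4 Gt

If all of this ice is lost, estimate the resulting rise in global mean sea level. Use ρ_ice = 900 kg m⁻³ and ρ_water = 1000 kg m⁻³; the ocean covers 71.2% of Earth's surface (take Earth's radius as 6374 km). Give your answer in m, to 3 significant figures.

≈ 0.0834 m

Garard: 1000 Gt = 1.000×10^15 kg; dividing by ρ_w = 1000 kg m⁻³ gives 1.000×10^12 m³ of water.
Draor: 6.30 km³ × (900/1000) = 5.670 km³ of water.
Vineg: 2.93×10^4 Gt = 2.930×10^16 kg; dividing by ρ_w = 1000 kg m⁻³ gives 2.930×10^13 m³ of water.
Total added water ≈ 3.031×10^13 m³ over 3.64×10^14 m² → Δh = 0.0834 m.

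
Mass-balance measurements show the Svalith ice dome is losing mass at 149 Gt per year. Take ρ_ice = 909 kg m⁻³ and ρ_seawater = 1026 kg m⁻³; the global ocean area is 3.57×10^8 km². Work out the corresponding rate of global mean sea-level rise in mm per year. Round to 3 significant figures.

≈ 0.407 mm/yr

ρ_w = 1026 kg m⁻³. Annual water volume added = 149 Gt / ρ_w = 1.490×10^14 kg / 1026 kg m⁻³ = 1.452×10^11 m³.
Δh per year = 1.452×10^11 / 3.57×10^14 = 4.07×10^-4 m = 0.407 mm.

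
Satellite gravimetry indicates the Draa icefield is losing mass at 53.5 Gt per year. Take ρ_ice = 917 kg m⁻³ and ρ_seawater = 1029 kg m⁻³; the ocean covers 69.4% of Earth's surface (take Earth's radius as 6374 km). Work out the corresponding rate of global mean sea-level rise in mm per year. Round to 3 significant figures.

ρ_w = 1029 kg m⁻³. Annual water volume added = 53.5 Gt / ρ_w = 5.350×10^13 kg / 1029 kg m⁻³ = 5.199×10^10 m³.
Δh per year = 5.199×10^10 / 3.54×10^14 = 1.47×10^-4 m = 0.147 mm.

≈ 0.147 mm/yr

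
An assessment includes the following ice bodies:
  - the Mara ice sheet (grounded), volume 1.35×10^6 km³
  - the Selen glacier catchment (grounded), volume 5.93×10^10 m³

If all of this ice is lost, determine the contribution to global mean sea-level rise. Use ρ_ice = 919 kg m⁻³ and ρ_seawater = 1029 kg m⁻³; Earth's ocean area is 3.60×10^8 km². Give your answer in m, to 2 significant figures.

Mara: 1.35×10^6 km³ × (919/1029) = 1.206×10^6 km³ of water.
Selen: 5.93×10^10 m³ × (919/1029) = 5.296×10^10 m³ of water.
Total added water ≈ 1.206×10^15 m³ over 3.60×10^14 m² → Δh = 3.35 m.

≈ 3.3 m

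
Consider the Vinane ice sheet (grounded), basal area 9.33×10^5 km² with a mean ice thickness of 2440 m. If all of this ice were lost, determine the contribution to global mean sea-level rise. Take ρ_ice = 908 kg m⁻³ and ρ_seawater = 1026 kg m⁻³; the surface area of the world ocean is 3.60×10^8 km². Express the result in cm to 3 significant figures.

Vinane: ice volume = 9.33×10^5 km² × 2440 m = 2.277×10^6 km³; 2.277×10^6 × (908/1026) = 2.015×10^6 km³ of water.
Spread over 3.60×10^14 m² of ocean, Δh = 2.015×10^15 / 3.60×10^14 = 5.60 m = 560 cm.

≈ 560 cm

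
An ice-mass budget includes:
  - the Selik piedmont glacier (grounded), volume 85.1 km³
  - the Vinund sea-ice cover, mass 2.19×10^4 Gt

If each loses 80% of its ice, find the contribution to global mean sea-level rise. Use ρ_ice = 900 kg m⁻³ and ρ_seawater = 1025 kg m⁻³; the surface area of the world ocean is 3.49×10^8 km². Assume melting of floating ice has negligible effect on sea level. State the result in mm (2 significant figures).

≈ 0.17 mm

Selik: 0.8 × 85.1 km³ × (900/1025) = 59.78 km³ of water.
The Vinund sea-ice cover is floating and already displaces its own weight of water, so its melt adds essentially nothing to sea level.
Total added water ≈ 5.978×10^10 m³ over 3.49×10^14 m² → Δh = 1.71×10^-4 m = 0.17 mm.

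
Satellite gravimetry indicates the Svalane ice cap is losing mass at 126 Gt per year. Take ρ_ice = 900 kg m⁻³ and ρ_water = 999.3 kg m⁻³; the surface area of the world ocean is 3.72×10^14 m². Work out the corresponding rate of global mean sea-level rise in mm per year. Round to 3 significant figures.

ρ_w = 999.3 kg m⁻³. Annual water volume added = 126 Gt / ρ_w = 1.260×10^14 kg / 999.3 kg m⁻³ = 1.261×10^11 m³.
Δh per year = 1.261×10^11 / 3.72×10^14 = 3.39×10^-4 m = 0.339 mm.

≈ 0.339 mm/yr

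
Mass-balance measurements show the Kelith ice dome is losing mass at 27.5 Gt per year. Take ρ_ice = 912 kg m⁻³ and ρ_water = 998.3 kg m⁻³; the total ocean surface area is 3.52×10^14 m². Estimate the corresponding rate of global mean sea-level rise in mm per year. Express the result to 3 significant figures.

≈ 0.0783 mm/yr

ρ_w = 998.3 kg m⁻³. Annual water volume added = 27.5 Gt / ρ_w = 2.750×10^13 kg / 998.3 kg m⁻³ = 2.755×10^10 m³.
Δh per year = 2.755×10^10 / 3.52×10^14 = 7.83×10^-5 m = 0.0783 mm.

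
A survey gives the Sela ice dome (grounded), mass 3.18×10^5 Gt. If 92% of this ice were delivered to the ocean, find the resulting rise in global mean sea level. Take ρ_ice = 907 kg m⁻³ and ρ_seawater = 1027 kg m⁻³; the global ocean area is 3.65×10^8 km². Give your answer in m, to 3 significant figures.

Sela: 0.92 × 3.18×10^5 Gt = 2.926×10^17 kg; dividing by ρ_w = 1027 kg m⁻³ gives 2.849×10^14 m³ of water.
Spread over 3.65×10^14 m² of ocean, Δh = 2.849×10^14 / 3.65×10^14 = 0.780 m.

≈ 0.780 m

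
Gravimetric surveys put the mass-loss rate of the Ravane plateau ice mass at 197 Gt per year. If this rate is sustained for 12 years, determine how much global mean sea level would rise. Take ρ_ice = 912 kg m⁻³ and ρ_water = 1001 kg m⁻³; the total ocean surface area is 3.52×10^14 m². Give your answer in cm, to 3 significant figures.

Total mass lost = 197 Gt/yr × 12 yr = 2364 Gt = 2.364×10^15 kg.
ρ_w = 1001 kg m⁻³, so water volume = 2.364×10^15 / 1001 = 2.362×10^12 m³.
Δh = 2.362×10^12 / 3.52×10^14 = 6.71×10^-3 m = 0.671 cm.

≈ 0.671 cm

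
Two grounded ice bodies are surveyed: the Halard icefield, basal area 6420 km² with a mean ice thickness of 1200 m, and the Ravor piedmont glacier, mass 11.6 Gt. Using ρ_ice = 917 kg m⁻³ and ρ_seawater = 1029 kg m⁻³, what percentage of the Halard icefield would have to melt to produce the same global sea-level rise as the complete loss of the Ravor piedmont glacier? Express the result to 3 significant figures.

Equal sea-level rise means equal mass of meltwater, i.e. equal mass of ice lost.
Ice mass of Ravor: 1.160×10^13 kg; ice mass of Halard: 7.065×10^15 kg.
Fraction required = 1.160×10^13 / 7.065×10^15 = 1.64×10^-3 → 0.164 %.

≈ 0.164 %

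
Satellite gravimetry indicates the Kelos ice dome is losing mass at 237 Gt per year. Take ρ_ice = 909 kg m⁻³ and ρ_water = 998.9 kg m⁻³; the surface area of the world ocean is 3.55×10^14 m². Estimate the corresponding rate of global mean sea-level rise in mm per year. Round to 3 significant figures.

ρ_w = 998.9 kg m⁻³. Annual water volume added = 237 Gt / ρ_w = 2.370×10^14 kg / 998.9 kg m⁻³ = 2.373×10^11 m³.
Δh per year = 2.373×10^11 / 3.55×10^14 = 6.68×10^-4 m = 0.668 mm.

≈ 0.668 mm/yr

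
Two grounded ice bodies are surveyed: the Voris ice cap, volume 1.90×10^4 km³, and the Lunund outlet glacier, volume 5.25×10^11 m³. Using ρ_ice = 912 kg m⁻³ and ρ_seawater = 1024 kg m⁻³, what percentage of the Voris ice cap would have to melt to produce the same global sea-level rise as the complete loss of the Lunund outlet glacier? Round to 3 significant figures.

Equal sea-level rise means equal mass of meltwater, i.e. equal mass of ice lost.
Ice mass of Lunund: 4.788×10^14 kg; ice mass of Voris: 1.733×10^16 kg.
Fraction required = 4.788×10^14 / 1.733×10^16 = 0.0276 → 2.76 %.

≈ 2.76 %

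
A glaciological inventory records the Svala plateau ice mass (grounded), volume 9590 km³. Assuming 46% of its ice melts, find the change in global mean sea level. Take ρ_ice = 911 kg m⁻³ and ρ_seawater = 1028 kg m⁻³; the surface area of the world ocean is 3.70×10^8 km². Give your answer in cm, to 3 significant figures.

Svala: 0.46 × 9590 km³ × (911/1028) = 3909 km³ of water.
Spread over 3.70×10^14 m² of ocean, Δh = 3.909×10^12 / 3.70×10^14 = 0.0106 m = 1.06 cm.

≈ 1.06 cm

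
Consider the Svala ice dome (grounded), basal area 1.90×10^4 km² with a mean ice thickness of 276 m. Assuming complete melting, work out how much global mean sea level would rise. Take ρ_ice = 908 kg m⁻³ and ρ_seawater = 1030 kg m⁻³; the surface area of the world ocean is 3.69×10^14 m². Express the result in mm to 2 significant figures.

Svala: ice volume = 1.90×10^4 km² × 276 m = 5244 km³; 5244 × (908/1030) = 4623 km³ of water.
Spread over 3.69×10^14 m² of ocean, Δh = 4.623×10^12 / 3.69×10^14 = 0.0125 m = 13 mm.

≈ 13 mm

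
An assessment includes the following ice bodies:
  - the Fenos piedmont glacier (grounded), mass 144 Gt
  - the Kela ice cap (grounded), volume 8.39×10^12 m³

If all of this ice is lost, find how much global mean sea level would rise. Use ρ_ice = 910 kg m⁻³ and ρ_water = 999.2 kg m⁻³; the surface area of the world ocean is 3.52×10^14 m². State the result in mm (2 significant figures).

≈ 22 mm

Fenos: 144 Gt = 1.440×10^14 kg; dividing by ρ_w = 999.2 kg m⁻³ gives 1.441×10^11 m³ of water.
Kela: 8.39×10^12 m³ × (910/999.2) = 7.641×10^12 m³ of water.
Total added water ≈ 7.785×10^12 m³ over 3.52×10^14 m² → Δh = 0.0221 m = 22 mm.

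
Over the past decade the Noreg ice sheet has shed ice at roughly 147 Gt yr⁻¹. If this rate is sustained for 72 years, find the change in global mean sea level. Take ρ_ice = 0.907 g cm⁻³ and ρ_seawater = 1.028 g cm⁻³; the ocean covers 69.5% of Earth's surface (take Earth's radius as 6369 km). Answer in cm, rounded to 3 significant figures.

Total mass lost = 147 Gt/yr × 72 yr = 1.058×10^4 Gt = 1.058×10^16 kg.
ρ_w = 1.028 g cm⁻³ = 1028 kg m⁻³, so water volume = 1.058×10^16 / 1028 = 1.030×10^13 m³.
Δh = 1.030×10^13 / 3.54×10^14 = 0.0291 m = 2.91 cm.

≈ 2.91 cm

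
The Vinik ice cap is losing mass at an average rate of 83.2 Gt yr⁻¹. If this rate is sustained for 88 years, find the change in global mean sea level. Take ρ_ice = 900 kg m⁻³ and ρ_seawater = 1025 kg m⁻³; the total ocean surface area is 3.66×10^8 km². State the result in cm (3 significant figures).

Total mass lost = 83.2 Gt/yr × 88 yr = 7322 Gt = 7.322×10^15 kg.
ρ_w = 1025 kg m⁻³, so water volume = 7.322×10^15 / 1025 = 7.143×10^12 m³.
Δh = 7.143×10^12 / 3.66×10^14 = 0.0195 m = 1.95 cm.

≈ 1.95 cm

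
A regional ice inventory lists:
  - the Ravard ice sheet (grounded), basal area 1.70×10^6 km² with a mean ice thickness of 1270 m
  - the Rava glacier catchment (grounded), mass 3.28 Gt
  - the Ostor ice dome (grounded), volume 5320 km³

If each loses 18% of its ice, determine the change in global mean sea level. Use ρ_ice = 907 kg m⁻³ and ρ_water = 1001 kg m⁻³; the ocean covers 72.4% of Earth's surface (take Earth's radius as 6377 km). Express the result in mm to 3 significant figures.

≈ 954 mm

Ravard: ice volume = 1.70×10^6 km² × 1270 m = 2.159×10^6 km³; 0.18 × 2.159×10^6 × (907/1001) = 3.521×10^5 km³ of water.
Rava: 0.18 × 3.28 Gt = 5.904×10^11 kg; dividing by ρ_w = 1001 kg m⁻³ gives 5.898×10^8 m³ of water.
Ostor: 0.18 × 5320 km³ × (907/1001) = 867.7 km³ of water.
Total added water ≈ 3.530×10^14 m³ over 3.70×10^14 m² → Δh = 0.954 m = 954 mm.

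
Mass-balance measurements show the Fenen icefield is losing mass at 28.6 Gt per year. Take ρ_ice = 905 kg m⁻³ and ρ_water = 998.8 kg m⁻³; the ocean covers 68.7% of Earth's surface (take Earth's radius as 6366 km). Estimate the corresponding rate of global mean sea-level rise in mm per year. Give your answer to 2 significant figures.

≈ 0.082 mm/yr

ρ_w = 998.8 kg m⁻³. Annual water volume added = 28.6 Gt / ρ_w = 2.860×10^13 kg / 998.8 kg m⁻³ = 2.863×10^10 m³.
Δh per year = 2.863×10^10 / 3.50×10^14 = 8.18×10^-5 m = 0.082 mm.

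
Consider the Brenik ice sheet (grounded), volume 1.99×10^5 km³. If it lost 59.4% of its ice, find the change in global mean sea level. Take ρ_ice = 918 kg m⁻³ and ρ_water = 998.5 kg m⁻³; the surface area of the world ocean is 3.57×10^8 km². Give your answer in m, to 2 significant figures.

Brenik: 0.594 × 1.99×10^5 km³ × (918/998.5) = 1.087×10^5 km³ of water.
Spread over 3.57×10^14 m² of ocean, Δh = 1.087×10^14 / 3.57×10^14 = 0.304 m.

≈ 0.30 m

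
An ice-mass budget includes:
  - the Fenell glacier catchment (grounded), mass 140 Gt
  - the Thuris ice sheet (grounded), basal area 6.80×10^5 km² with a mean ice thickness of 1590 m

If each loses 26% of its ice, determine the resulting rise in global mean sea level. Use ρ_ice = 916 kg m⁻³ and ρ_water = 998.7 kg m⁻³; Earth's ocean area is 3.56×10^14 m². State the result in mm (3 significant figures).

Fenell: 0.26 × 140 Gt = 3.640×10^13 kg; dividing by ρ_w = 998.7 kg m⁻³ gives 3.645×10^10 m³ of water.
Thuris: ice volume = 6.80×10^5 km² × 1590 m = 1.081×10^6 km³; 0.26 × 1.081×10^6 × (916/998.7) = 2.578×10^5 km³ of water.
Total added water ≈ 2.579×10^14 m³ over 3.56×10^14 m² → Δh = 0.724 m = 724 mm.

≈ 724 mm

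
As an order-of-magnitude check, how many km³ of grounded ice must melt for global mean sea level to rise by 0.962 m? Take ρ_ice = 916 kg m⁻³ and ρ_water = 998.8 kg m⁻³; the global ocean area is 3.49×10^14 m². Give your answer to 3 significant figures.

≈ 3.66×10^5 km³

Required water volume = Δh × A = 0.962 m × 3.49×10^14 m² = 3.357×10^14 m³ = 3.357×10^5 km³.
Ice volume = water volume × ρ_w/ρ_ice = 3.357×10^5 × 998.8/916 = 3.66×10^5 km³.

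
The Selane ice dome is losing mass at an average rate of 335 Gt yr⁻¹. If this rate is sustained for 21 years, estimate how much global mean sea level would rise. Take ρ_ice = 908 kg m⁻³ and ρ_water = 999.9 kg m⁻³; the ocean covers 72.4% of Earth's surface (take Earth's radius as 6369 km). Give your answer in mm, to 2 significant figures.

≈ 19 mm

Total mass lost = 335 Gt/yr × 21 yr = 7035 Gt = 7.035×10^15 kg.
ρ_w = 999.9 kg m⁻³, so water volume = 7.035×10^15 / 999.9 = 7.036×10^12 m³.
Δh = 7.036×10^12 / 3.69×10^14 = 0.0191 m = 19 mm.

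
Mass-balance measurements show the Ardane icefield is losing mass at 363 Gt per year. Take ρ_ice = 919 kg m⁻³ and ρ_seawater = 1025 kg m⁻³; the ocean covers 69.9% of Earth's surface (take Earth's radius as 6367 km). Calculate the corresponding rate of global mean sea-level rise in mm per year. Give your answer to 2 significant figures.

ρ_w = 1025 kg m⁻³. Annual water volume added = 363 Gt / ρ_w = 3.630×10^14 kg / 1025 kg m⁻³ = 3.541×10^11 m³.
Δh per year = 3.541×10^11 / 3.56×10^14 = 9.95×10^-4 m = 0.99 mm.

≈ 0.99 mm/yr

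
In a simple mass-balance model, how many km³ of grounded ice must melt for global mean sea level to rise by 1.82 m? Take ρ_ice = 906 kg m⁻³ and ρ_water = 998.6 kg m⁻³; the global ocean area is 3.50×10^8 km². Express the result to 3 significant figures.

≈ 7.02×10^5 km³

Required water volume = Δh × A = 1.82 m × 3.50×10^14 m² = 6.370×10^14 m³ = 6.370×10^5 km³.
Ice volume = water volume × ρ_w/ρ_ice = 6.370×10^5 × 998.6/906 = 7.02×10^5 km³.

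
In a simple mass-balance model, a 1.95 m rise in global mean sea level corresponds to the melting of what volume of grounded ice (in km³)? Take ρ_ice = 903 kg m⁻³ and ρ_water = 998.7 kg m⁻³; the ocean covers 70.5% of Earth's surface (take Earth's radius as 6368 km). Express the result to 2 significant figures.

≈ 7.7×10^5 km³

Required water volume = Δh × A = 1.95 m × 3.59×10^14 m² = 7.006×10^14 m³ = 7.006×10^5 km³.
Ice volume = water volume × ρ_w/ρ_ice = 7.006×10^5 × 998.7/903 = 7.7×10^5 km³.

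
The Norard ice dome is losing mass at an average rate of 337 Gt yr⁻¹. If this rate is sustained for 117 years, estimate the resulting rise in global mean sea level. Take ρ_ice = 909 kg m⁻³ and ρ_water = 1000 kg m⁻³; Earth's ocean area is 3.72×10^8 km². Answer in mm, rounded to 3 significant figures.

Total mass lost = 337 Gt/yr × 117 yr = 3.943×10^4 Gt = 3.943×10^16 kg.
ρ_w = 1000 kg m⁻³, so water volume = 3.943×10^16 / 1000 = 3.943×10^13 m³.
Δh = 3.943×10^13 / 3.72×10^14 = 0.106 m = 106 mm.

≈ 106 mm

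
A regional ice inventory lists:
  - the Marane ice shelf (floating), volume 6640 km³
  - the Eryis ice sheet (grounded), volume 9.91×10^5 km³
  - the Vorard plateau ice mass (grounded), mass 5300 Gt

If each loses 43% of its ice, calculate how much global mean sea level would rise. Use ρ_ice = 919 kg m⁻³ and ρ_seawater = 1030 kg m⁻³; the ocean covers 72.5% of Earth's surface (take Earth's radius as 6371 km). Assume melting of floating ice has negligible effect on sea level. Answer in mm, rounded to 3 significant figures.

≈ 1030 mm

The Marane ice shelf is floating and already displaces its own weight of water, so its melt adds essentially nothing to sea level.
Eryis: 0.43 × 9.91×10^5 km³ × (919/1030) = 3.802×10^5 km³ of water.
Vorard: 0.43 × 5300 Gt = 2.279×10^15 kg; dividing by ρ_w = 1030 kg m⁻³ gives 2.213×10^12 m³ of water.
Total added water ≈ 3.824×10^14 m³ over 3.70×10^14 m² → Δh = 1.03 m = 1030 mm.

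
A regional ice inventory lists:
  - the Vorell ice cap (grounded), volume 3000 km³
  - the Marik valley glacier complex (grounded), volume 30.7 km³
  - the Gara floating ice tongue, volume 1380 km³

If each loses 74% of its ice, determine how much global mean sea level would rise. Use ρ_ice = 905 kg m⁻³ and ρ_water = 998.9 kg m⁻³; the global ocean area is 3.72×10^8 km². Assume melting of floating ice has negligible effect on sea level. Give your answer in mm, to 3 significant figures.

Vorell: 0.74 × 3000 km³ × (905/998.9) = 2011 km³ of water.
Marik: 0.74 × 30.7 km³ × (905/998.9) = 20.58 km³ of water.
The Gara floating ice tongue is floating and already displaces its own weight of water, so its melt adds essentially nothing to sea level.
Total added water ≈ 2.032×10^12 m³ over 3.72×10^14 m² → Δh = 5.46×10^-3 m = 5.46 mm.

≈ 5.46 mm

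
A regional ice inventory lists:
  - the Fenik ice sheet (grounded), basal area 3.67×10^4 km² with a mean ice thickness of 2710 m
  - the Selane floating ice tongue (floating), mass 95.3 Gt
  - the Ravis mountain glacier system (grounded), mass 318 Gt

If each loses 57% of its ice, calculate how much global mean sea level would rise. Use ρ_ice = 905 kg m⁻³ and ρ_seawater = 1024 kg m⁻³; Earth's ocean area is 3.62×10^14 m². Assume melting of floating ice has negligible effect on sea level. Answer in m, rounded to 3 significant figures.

≈ 0.139 m

Fenik: ice volume = 3.67×10^4 km² × 2710 m = 9.946×10^4 km³; 0.57 × 9.946×10^4 × (905/1024) = 5.010×10^4 km³ of water.
The Selane floating ice tongue is floating and already displaces its own weight of water, so its melt adds essentially nothing to sea level.
Ravis: 0.57 × 318 Gt = 1.813×10^14 kg; dividing by ρ_w = 1024 kg m⁻³ gives 1.770×10^11 m³ of water.
Total added water ≈ 5.028×10^13 m³ over 3.62×10^14 m² → Δh = 0.139 m.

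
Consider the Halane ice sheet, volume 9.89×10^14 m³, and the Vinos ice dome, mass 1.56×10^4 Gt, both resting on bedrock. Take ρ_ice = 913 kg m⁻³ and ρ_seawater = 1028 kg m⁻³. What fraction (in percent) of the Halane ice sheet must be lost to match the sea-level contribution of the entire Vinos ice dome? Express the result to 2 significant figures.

Equal sea-level rise means equal mass of meltwater, i.e. equal mass of ice lost.
Ice mass of Vinos: 1.560×10^16 kg; ice mass of Halane: 9.030×10^17 kg.
Fraction required = 1.560×10^16 / 9.030×10^17 = 0.0173 → 1.7 %.

≈ 1.7 %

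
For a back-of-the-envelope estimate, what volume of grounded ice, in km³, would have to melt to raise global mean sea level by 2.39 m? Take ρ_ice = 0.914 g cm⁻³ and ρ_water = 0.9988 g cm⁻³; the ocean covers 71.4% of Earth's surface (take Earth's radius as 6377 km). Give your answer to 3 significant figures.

Required water volume = Δh × A = 2.39 m × 3.65×10^14 m² = 8.720×10^14 m³ = 8.720×10^5 km³.
Ice volume = water volume × ρ_w/ρ_ice = 8.720×10^5 × 998.8/914 = 9.53×10^5 km³.

≈ 9.53×10^5 km³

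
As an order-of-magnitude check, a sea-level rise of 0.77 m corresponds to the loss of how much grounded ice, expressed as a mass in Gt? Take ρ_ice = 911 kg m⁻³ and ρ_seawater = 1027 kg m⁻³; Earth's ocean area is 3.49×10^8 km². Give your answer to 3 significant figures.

Required water volume = Δh × A = 0.77 m × 3.49×10^14 m² = 2.687×10^14 m³.
ρ_w = 1027 kg m⁻³, so the mass of water = 2.687×10^14 m³ × 1027 kg m⁻³ = 2.760×10^17 kg = 2.76×10^5 Gt (and the same mass of ice, by conservation).

≈ 2.76×10^5 Gt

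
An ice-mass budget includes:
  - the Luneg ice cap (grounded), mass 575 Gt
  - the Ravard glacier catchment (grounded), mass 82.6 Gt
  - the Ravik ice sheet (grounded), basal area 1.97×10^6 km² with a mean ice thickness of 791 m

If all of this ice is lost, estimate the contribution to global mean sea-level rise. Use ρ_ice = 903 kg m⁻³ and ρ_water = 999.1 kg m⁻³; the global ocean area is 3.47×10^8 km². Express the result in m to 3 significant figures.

≈ 4.06 m

Luneg: 575 Gt = 5.750×10^14 kg; dividing by ρ_w = 999.1 kg m⁻³ gives 5.755×10^11 m³ of water.
Ravard: 82.6 Gt = 8.260×10^13 kg; dividing by ρ_w = 999.1 kg m⁻³ gives 8.267×10^10 m³ of water.
Ravik: ice volume = 1.97×10^6 km² × 791 m = 1.558×10^6 km³; 1.558×10^6 × (903/999.1) = 1.408×10^6 km³ of water.
Total added water ≈ 1.409×10^15 m³ over 3.47×10^14 m² → Δh = 4.06 m.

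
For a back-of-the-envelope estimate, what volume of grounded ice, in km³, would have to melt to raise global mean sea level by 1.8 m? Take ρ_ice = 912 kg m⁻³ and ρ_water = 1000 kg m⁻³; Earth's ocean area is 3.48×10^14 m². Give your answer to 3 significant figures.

Required water volume = Δh × A = 1.8 m × 3.48×10^14 m² = 6.264×10^14 m³ = 6.264×10^5 km³.
Ice volume = water volume × ρ_w/ρ_ice = 6.264×10^5 × 1000/912 = 6.87×10^5 km³.

≈ 6.87×10^5 km³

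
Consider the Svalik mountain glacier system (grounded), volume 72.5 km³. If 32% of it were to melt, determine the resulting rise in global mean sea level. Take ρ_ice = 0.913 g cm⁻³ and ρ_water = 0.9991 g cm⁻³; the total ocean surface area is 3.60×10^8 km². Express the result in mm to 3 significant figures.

≈ 0.0589 mm

Svalik: 0.32 × 72.5 km³ × (913/999.1) = 21.20 km³ of water.
Spread over 3.60×10^14 m² of ocean, Δh = 2.120×10^10 / 3.60×10^14 = 5.89×10^-5 m = 0.0589 mm.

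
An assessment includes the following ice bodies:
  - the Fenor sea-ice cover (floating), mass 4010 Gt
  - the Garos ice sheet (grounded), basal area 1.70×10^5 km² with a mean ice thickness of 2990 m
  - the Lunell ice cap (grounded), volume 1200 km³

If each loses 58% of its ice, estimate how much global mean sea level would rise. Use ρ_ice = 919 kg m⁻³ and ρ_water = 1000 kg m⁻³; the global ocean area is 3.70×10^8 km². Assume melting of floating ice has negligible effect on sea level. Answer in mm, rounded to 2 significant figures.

The Fenor sea-ice cover is floating and already displaces its own weight of water, so its melt adds essentially nothing to sea level.
Garos: ice volume = 1.70×10^5 km² × 2990 m = 5.083×10^5 km³; 0.58 × 5.083×10^5 × (919/1000) = 2.709×10^5 km³ of water.
Lunell: 0.58 × 1200 km³ × (919/1000) = 639.6 km³ of water.
Total added water ≈ 2.716×10^14 m³ over 3.70×10^14 m² → Δh = 0.734 m = 730 mm.

≈ 730 mm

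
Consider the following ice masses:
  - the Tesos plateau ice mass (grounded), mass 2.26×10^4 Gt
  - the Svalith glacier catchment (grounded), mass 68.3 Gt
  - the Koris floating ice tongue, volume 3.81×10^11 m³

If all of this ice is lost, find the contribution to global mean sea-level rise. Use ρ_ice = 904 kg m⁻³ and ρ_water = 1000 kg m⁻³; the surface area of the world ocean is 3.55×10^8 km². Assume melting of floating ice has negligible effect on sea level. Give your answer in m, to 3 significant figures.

Tesos: 2.26×10^4 Gt = 2.260×10^16 kg; dividing by ρ_w = 1000 kg m⁻³ gives 2.260×10^13 m³ of water.
Svalith: 68.3 Gt = 6.830×10^13 kg; dividing by ρ_w = 1000 kg m⁻³ gives 6.830×10^10 m³ of water.
The Koris floating ice tongue is floating and already displaces its own weight of water, so its melt adds essentially nothing to sea level.
Total added water ≈ 2.267×10^13 m³ over 3.55×10^14 m² → Δh = 0.0639 m.

≈ 0.0639 m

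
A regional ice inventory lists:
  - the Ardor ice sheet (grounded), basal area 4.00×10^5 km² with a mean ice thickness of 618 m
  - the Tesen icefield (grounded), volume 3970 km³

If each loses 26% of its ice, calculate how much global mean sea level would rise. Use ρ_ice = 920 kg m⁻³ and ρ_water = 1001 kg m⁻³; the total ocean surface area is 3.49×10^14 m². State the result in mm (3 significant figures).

Ardor: ice volume = 4.00×10^5 km² × 618 m = 2.472×10^5 km³; 0.26 × 2.472×10^5 × (920/1001) = 5.907×10^4 km³ of water.
Tesen: 0.26 × 3970 km³ × (920/1001) = 948.7 km³ of water.
Total added water ≈ 6.002×10^13 m³ over 3.49×10^14 m² → Δh = 0.172 m = 172 mm.

≈ 172 mm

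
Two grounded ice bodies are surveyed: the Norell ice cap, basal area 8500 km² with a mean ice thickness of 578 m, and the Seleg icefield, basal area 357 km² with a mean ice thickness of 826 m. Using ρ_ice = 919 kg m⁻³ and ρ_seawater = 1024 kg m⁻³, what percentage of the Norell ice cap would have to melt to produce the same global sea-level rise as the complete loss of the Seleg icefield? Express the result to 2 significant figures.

Equal sea-level rise means equal mass of meltwater, i.e. equal mass of ice lost.
Ice mass of Seleg: 2.710×10^14 kg; ice mass of Norell: 4.515×10^15 kg.
Fraction required = 2.710×10^14 / 4.515×10^15 = 0.0600 → 6.0 %.

≈ 6.0 %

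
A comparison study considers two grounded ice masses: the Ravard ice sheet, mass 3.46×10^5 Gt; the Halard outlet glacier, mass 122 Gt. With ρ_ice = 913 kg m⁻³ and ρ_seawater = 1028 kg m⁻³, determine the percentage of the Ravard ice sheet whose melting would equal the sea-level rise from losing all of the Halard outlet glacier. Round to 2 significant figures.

Equal sea-level rise means equal mass of meltwater, i.e. equal mass of ice lost.
Ice mass of Halard: 1.220×10^14 kg; ice mass of Ravard: 3.460×10^17 kg.
Fraction required = 1.220×10^14 / 3.460×10^17 = 3.53×10^-4 → 0.035 %.

≈ 0.035 %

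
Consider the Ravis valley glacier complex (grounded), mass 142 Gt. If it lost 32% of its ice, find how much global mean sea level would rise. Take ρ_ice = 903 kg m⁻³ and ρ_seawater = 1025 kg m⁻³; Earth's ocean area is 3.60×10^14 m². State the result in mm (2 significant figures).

Ravis: 0.32 × 142 Gt = 4.544×10^13 kg; dividing by ρ_w = 1025 kg m⁻³ gives 4.433×10^10 m³ of water.
Spread over 3.60×10^14 m² of ocean, Δh = 4.433×10^10 / 3.60×10^14 = 1.23×10^-4 m = 0.12 mm.

≈ 0.12 mm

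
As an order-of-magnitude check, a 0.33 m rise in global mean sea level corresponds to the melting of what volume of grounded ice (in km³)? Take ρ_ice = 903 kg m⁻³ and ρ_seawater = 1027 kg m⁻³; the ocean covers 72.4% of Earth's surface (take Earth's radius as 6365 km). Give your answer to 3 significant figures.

Required water volume = Δh × A = 0.33 m × 3.69×10^14 m² = 1.216×10^14 m³ = 1.216×10^5 km³.
Ice volume = water volume × ρ_w/ρ_ice = 1.216×10^5 × 1027/903 = 1.38×10^5 km³.

≈ 1.38×10^5 km³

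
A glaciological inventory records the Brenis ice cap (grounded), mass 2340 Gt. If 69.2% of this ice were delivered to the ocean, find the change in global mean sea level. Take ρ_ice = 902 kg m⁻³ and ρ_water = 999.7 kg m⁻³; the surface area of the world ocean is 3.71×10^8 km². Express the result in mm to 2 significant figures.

Brenis: 0.692 × 2340 Gt = 1.619×10^15 kg; dividing by ρ_w = 999.7 kg m⁻³ gives 1.620×10^12 m³ of water.
Spread over 3.71×10^14 m² of ocean, Δh = 1.620×10^12 / 3.71×10^14 = 4.37×10^-3 m = 4.4 mm.

≈ 4.4 mm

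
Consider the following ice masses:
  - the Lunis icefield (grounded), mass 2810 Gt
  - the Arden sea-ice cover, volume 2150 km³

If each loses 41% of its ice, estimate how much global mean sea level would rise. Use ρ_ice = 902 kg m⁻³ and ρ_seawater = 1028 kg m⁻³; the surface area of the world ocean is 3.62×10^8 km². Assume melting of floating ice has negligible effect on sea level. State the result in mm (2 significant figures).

Lunis: 0.41 × 2810 Gt = 1.152×10^15 kg; dividing by ρ_w = 1028 kg m⁻³ gives 1.121×10^12 m³ of water.
The Arden sea-ice cover is floating and already displaces its own weight of water, so its melt adds essentially nothing to sea level.
Total added water ≈ 1.121×10^12 m³ over 3.62×10^14 m² → Δh = 3.10×10^-3 m = 3.1 mm.

≈ 3.1 mm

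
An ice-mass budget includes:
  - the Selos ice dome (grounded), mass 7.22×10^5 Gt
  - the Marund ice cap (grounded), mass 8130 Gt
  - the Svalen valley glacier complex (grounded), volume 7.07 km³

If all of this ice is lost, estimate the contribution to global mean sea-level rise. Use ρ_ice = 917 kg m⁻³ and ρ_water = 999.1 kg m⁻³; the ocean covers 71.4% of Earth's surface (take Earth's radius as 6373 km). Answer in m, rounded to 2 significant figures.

Selos: 7.22×10^5 Gt = 7.220×10^17 kg; dividing by ρ_w = 999.1 kg m⁻³ gives 7.227×10^14 m³ of water.
Marund: 8130 Gt = 8.130×10^15 kg; dividing by ρ_w = 999.1 kg m⁻³ gives 8.137×10^12 m³ of water.
Svalen: 7.07 km³ × (917/999.1) = 6.489 km³ of water.
Total added water ≈ 7.308×10^14 m³ over 3.64×10^14 m² → Δh = 2.01 m.

≈ 2.0 m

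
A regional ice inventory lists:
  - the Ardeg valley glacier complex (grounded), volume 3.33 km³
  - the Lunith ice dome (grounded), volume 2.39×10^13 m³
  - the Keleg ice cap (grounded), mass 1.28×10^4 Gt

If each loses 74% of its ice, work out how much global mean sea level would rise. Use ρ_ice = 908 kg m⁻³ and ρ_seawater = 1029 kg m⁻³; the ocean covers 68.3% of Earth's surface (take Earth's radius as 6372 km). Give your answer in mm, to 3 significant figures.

Ardeg: 0.74 × 3.33 km³ × (908/1029) = 2.174 km³ of water.
Lunith: 0.74 × 2.39×10^13 m³ × (908/1029) = 1.561×10^13 m³ of water.
Keleg: 0.74 × 1.28×10^4 Gt = 9.472×10^15 kg; dividing by ρ_w = 1029 kg m⁻³ gives 9.205×10^12 m³ of water.
Total added water ≈ 2.481×10^13 m³ over 3.48×10^14 m² → Δh = 0.0712 m = 71.2 mm.

≈ 71.2 mm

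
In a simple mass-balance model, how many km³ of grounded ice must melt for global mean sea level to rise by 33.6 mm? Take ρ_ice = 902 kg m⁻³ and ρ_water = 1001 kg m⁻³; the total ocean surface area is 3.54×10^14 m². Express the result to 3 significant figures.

≈ 1.32×10^4 km³

Required water volume = Δh × A = 0.0336 m × 3.54×10^14 m² = 1.189×10^13 m³ = 1.189×10^4 km³.
Ice volume = water volume × ρ_w/ρ_ice = 1.189×10^4 × 1001/902 = 1.32×10^4 km³.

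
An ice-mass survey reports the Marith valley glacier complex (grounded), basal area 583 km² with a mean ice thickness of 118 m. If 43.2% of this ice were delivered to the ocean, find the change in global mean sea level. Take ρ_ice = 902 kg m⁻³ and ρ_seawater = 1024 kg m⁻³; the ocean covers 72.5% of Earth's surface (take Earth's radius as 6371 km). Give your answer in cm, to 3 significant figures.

≈ 7.08×10^-3 cm

Marith: ice volume = 583 km² × 118 m = 68.79 km³; 0.432 × 68.79 × (902/1024) = 26.18 km³ of water.
Spread over 3.70×10^14 m² of ocean, Δh = 2.618×10^10 / 3.70×10^14 = 7.08×10^-5 m = 7.08×10^-3 cm.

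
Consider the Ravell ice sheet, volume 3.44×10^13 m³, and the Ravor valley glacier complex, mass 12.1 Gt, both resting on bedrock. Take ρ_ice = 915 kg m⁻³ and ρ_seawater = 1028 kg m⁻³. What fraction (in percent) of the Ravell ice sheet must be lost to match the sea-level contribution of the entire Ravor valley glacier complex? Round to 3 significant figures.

Equal sea-level rise means equal mass of meltwater, i.e. equal mass of ice lost.
Ice mass of Ravor: 1.210×10^13 kg; ice mass of Ravell: 3.148×10^16 kg.
Fraction required = 1.210×10^13 / 3.148×10^16 = 3.84×10^-4 → 0.0384 %.

≈ 0.0384 %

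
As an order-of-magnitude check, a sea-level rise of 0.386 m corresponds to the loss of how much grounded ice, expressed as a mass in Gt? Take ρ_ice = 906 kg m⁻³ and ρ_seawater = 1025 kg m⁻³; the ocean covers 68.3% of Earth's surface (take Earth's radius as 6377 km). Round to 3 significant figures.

≈ 1.38×10^5 Gt

Required water volume = Δh × A = 0.386 m × 3.49×10^14 m² = 1.347×10^14 m³.
ρ_w = 1025 kg m⁻³, so the mass of water = 1.347×10^14 m³ × 1025 kg m⁻³ = 1.381×10^17 kg = 1.38×10^5 Gt (and the same mass of ice, by conservation).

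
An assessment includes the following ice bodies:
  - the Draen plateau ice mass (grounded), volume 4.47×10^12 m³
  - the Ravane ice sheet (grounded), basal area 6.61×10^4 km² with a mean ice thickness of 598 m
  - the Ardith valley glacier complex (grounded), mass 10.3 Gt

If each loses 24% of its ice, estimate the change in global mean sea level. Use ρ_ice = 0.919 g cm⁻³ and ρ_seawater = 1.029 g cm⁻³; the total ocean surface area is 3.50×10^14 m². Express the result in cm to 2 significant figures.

Draen: 0.24 × 4.47×10^12 m³ × (919/1029) = 9.581×10^11 m³ of water.
Ravane: ice volume = 6.61×10^4 km² × 598 m = 3.953×10^4 km³; 0.24 × 3.953×10^4 × (919/1029) = 8473 km³ of water.
Ardith: 0.24 × 10.3 Gt = 2.472×10^12 kg; dividing by ρ_w = 1.029 g cm⁻³ = 1029 kg m⁻³ gives 2.402×10^9 m³ of water.
Total added water ≈ 9.433×10^12 m³ over 3.50×10^14 m² → Δh = 0.0270 m = 2.7 cm.

≈ 2.7 cm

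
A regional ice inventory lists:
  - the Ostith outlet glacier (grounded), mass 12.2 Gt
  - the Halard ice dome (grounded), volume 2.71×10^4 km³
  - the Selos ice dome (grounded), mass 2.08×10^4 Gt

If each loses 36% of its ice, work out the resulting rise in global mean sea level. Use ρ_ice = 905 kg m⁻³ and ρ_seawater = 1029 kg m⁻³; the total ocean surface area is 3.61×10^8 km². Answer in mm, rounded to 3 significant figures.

≈ 43.9 mm

Ostith: 0.36 × 12.2 Gt = 4.392×10^12 kg; dividing by ρ_w = 1029 kg m⁻³ gives 4.268×10^9 m³ of water.
Halard: 0.36 × 2.71×10^4 km³ × (905/1029) = 8580 km³ of water.
Selos: 0.36 × 2.08×10^4 Gt = 7.488×10^15 kg; dividing by ρ_w = 1029 kg m⁻³ gives 7.277×10^12 m³ of water.
Total added water ≈ 1.586×10^13 m³ over 3.61×10^14 m² → Δh = 0.0439 m = 43.9 mm.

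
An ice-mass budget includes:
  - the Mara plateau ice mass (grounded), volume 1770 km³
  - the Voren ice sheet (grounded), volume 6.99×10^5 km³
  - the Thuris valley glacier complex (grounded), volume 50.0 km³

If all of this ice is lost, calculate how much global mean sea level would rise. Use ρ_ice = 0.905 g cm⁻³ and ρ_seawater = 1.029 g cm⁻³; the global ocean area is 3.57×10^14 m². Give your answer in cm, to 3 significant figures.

Mara: 1770 km³ × (905/1029) = 1557 km³ of water.
Voren: 6.99×10^5 km³ × (905/1029) = 6.148×10^5 km³ of water.
Thuris: 50.0 km³ × (905/1029) = 43.97 km³ of water.
Total added water ≈ 6.164×10^14 m³ over 3.57×10^14 m² → Δh = 1.73 m = 173 cm.

≈ 173 cm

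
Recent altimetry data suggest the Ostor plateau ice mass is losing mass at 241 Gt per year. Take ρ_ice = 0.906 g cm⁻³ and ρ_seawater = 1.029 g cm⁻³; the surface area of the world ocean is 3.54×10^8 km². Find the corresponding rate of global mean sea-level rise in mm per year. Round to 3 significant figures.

≈ 0.662 mm/yr

ρ_w = 1.029 g cm⁻³ = 1029 kg m⁻³. Annual water volume added = 241 Gt / ρ_w = 2.410×10^14 kg / 1029 kg m⁻³ = 2.342×10^11 m³.
Δh per year = 2.342×10^11 / 3.54×10^14 = 6.62×10^-4 m = 0.662 mm.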